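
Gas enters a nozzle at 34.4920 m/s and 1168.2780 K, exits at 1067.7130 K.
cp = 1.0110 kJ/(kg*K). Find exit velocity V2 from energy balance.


dT = 100.5650 K
2*cp*1000*dT = 203342.4300
V1^2 = 1189.6981
V2 = sqrt(204532.1281) = 452.2523 m/s

452.2523 m/s


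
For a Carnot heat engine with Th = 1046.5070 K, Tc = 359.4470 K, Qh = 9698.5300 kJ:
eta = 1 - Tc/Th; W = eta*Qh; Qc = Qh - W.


eta = 1 - 359.4470/1046.5070 = 0.6565
W = 0.6565 * 9698.5300 = 6367.3459 kJ
Qc = 9698.5300 - 6367.3459 = 3331.1841 kJ

eta = 65.6527%, W = 6367.3459 kJ, Qc = 3331.1841 kJ


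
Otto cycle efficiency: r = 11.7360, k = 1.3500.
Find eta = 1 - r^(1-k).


r^(k-1) = 2.3677
eta = 1 - 1/2.3677 = 0.5777 = 57.7654%

57.7654%


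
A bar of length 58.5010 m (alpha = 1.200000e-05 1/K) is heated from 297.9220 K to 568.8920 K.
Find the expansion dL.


dT = 270.9700 K
dL = 1.200000e-05 * 58.5010 * 270.9700 = 0.190224 m
L_final = 58.691224 m

dL = 0.190224 m


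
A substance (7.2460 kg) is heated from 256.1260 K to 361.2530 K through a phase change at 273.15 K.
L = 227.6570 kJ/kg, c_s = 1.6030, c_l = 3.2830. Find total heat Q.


Q1 (sensible, solid) = 7.2460 * 1.6030 * 17.0240 = 197.7395 kJ
Q2 (latent) = 7.2460 * 227.6570 = 1649.6026 kJ
Q3 (sensible, liquid) = 7.2460 * 3.2830 * 88.1030 = 2095.8486 kJ
Q_total = 3943.1907 kJ

3943.1907 kJ


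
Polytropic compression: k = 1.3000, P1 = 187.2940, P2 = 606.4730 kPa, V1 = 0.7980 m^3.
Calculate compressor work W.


(k-1)/k = 0.2308
(P2/P1)^exp = 1.3115
W = 4.3333 * 187.2940 * 0.7980 * (1.3115 - 1) = 201.7281 kJ

201.7281 kJ


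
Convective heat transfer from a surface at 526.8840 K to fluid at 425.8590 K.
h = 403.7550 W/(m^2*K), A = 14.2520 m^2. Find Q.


dT = 101.0250 K
Q = 403.7550 * 14.2520 * 101.0250 = 581329.8002 W

581329.8002 W


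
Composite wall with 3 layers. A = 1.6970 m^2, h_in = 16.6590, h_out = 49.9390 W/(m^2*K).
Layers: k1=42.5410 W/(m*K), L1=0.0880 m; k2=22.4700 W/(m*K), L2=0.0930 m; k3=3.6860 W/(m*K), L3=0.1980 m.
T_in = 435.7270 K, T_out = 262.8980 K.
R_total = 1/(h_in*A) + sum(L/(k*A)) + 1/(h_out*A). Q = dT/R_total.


R_conv_in = 1/(16.6590*1.6970) = 0.0354
R_1 = 0.0880/(42.5410*1.6970) = 0.0012
R_2 = 0.0930/(22.4700*1.6970) = 0.0024
R_3 = 0.1980/(3.6860*1.6970) = 0.0317
R_conv_out = 1/(49.9390*1.6970) = 0.0118
R_total = 0.0825 K/W
Q = 172.8290 / 0.0825 = 2095.2898 W

R_total = 0.0825 K/W, Q = 2095.2898 W


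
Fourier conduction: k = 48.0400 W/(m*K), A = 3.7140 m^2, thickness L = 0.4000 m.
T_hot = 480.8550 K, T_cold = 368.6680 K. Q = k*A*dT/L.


dT = 112.1870 K
Q = 48.0400 * 3.7140 * 112.1870 / 0.4000 = 50041.1684 W

50041.1684 W


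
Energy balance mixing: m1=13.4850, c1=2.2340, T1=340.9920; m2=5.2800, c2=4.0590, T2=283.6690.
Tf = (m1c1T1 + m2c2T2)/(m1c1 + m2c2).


num = 16352.0089
den = 51.5570
Tf = 317.1636 K

317.1636 K


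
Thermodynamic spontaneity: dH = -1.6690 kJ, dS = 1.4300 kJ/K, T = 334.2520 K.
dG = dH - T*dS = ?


T*dS = 334.2520 * 1.4300 = 477.9804 kJ
dG = -1.6690 - 477.9804 = -479.6494 kJ (spontaneous)

dG = -479.6494 kJ, spontaneous


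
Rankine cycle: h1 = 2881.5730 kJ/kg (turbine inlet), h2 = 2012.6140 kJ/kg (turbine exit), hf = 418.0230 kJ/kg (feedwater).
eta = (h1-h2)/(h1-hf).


W = 868.9590 kJ/kg
Q_in = 2463.5500 kJ/kg
eta = 0.3527 = 35.2726%

eta = 35.2726%


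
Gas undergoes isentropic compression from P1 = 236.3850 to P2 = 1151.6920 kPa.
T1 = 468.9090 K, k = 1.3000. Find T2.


(k-1)/k = 0.2308
(P2/P1)^exp = 1.4411
T2 = 468.9090 * 1.4411 = 675.7598 K

675.7598 K


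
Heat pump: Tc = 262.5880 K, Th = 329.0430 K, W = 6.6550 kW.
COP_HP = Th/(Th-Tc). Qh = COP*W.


COP = 329.0430 / 66.4550 = 4.9514
Qh = 4.9514 * 6.6550 = 32.9513 kW

COP = 4.9514, Qh = 32.9513 kW


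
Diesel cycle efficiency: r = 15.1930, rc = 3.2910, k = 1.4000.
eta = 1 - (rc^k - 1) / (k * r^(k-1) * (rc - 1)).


r^(k-1) = 2.9693
rc^k = 5.2998
eta = 0.5485 = 54.8521%

54.8521%


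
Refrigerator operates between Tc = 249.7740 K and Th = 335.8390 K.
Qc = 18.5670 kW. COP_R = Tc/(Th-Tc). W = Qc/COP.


COP = 249.7740 / 86.0650 = 2.9022
W = 18.5670 / 2.9022 = 6.3977 kW

COP = 2.9022, W = 6.3977 kW


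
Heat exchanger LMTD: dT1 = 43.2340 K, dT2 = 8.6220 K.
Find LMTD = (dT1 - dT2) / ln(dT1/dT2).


dT1/dT2 = 5.0144
ln(dT1/dT2) = 1.6123
LMTD = 34.6120 / 1.6123 = 21.4673 K

21.4673 K


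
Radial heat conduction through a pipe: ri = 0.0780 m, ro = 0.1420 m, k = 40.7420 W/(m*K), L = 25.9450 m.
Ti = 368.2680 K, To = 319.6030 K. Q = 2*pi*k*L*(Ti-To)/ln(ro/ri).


dT = 48.6650 K
ln(ro/ri) = 0.5991
Q = 2*pi*40.7420*25.9450*48.6650 / 0.5991 = 539485.8775 W

539485.8775 W


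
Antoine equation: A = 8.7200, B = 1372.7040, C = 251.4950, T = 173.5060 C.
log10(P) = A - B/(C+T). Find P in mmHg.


C+T = 425.0010
B/(C+T) = 3.2299
log10(P) = 8.7200 - 3.2299 = 5.4901
P = 10^5.4901 = 309111.9786 mmHg

309111.9786 mmHg


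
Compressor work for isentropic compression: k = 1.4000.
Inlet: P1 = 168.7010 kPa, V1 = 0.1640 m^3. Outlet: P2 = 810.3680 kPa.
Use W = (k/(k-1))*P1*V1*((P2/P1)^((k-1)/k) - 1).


(k-1)/k = 0.2857
(P2/P1)^exp = 1.5658
W = 3.5000 * 168.7010 * 0.1640 * (1.5658 - 1) = 54.7877 kJ

54.7877 kJ


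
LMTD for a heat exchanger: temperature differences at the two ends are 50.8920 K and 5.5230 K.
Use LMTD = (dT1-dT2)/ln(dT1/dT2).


dT1/dT2 = 9.2146
ln(dT1/dT2) = 2.2208
LMTD = 45.3690 / 2.2208 = 20.4293 K

20.4293 K


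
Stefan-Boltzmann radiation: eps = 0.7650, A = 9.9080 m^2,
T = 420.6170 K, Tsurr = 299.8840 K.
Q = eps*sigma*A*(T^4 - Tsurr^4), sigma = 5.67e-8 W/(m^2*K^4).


T^4 = 3.1300e+10
Tsurr^4 = 8.0875e+09
Q = 0.7650 * 5.67e-8 * 9.9080 * 2.3213e+10 = 9976.0076 W

9976.0076 W


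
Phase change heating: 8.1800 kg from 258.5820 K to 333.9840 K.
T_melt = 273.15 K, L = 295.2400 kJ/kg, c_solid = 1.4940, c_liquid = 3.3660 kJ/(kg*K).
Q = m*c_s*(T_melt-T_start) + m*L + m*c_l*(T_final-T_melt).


Q1 (sensible, solid) = 8.1800 * 1.4940 * 14.5680 = 178.0344 kJ
Q2 (latent) = 8.1800 * 295.2400 = 2415.0632 kJ
Q3 (sensible, liquid) = 8.1800 * 3.3660 * 60.8340 = 1674.9961 kJ
Q_total = 4268.0936 kJ

4268.0936 kJ


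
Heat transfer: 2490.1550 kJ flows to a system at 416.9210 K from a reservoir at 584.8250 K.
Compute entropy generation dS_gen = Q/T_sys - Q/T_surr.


dS_sys = 2490.1550/416.9210 = 5.9727 kJ/K
dS_surr = -2490.1550/584.8250 = -4.2579 kJ/K
dS_gen = 5.9727 - 4.2579 = 1.7148 kJ/K (irreversible)

dS_gen = 1.7148 kJ/K, irreversible


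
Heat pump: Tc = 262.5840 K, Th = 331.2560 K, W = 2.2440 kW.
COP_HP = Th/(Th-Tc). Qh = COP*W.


COP = 331.2560 / 68.6720 = 4.8237
Qh = 4.8237 * 2.2440 = 10.8245 kW

COP = 4.8237, Qh = 10.8245 kW


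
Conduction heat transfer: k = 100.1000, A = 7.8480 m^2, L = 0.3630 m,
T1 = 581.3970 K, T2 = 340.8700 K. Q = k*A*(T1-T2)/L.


dT = 240.5270 K
Q = 100.1000 * 7.8480 * 240.5270 / 0.3630 = 520535.4137 W

520535.4137 W


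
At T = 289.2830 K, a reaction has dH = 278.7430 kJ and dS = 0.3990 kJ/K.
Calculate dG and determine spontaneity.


T*dS = 289.2830 * 0.3990 = 115.4239 kJ
dG = 278.7430 - 115.4239 = 163.3191 kJ (non-spontaneous)

dG = 163.3191 kJ, non-spontaneous


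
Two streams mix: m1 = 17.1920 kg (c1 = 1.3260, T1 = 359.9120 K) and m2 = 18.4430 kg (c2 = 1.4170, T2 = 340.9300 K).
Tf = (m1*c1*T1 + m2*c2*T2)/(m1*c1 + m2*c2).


num = 17114.5399
den = 48.9303
Tf = 349.7737 K

349.7737 K


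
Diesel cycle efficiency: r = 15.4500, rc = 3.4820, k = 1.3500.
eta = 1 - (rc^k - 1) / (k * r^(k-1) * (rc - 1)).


r^(k-1) = 2.6069
rc^k = 5.3885
eta = 0.4976 = 49.7592%

49.7592%


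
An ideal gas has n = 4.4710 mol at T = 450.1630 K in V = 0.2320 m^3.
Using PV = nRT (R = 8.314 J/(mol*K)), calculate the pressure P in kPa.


P = nRT/V = 4.4710 * 8.314 * 450.1630 / 0.2320
= 16733.4113 / 0.2320 = 72126.7729 Pa = 72.1268 kPa

72.1268 kPa


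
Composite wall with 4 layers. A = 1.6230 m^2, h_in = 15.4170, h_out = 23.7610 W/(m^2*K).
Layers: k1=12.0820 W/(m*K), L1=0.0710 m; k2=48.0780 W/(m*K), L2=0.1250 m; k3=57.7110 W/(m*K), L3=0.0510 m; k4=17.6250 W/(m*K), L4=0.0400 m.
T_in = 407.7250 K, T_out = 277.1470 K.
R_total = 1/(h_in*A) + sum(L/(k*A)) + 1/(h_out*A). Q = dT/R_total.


R_conv_in = 1/(15.4170*1.6230) = 0.0400
R_1 = 0.0710/(12.0820*1.6230) = 0.0036
R_2 = 0.1250/(48.0780*1.6230) = 0.0016
R_3 = 0.0510/(57.7110*1.6230) = 0.0005
R_4 = 0.0400/(17.6250*1.6230) = 0.0014
R_conv_out = 1/(23.7610*1.6230) = 0.0259
R_total = 0.0731 K/W
Q = 130.5780 / 0.0731 = 1787.2327 W

R_total = 0.0731 K/W, Q = 1787.2327 W


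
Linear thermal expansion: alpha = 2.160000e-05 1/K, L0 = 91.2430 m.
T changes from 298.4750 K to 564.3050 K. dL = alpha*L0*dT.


dT = 265.8300 K
dL = 2.160000e-05 * 91.2430 * 265.8300 = 0.523911 m
L_final = 91.766911 m

dL = 0.523911 m


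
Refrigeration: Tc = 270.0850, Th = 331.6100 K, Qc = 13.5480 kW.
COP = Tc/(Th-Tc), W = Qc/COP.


COP = 270.0850 / 61.5250 = 4.3898
W = 13.5480 / 4.3898 = 3.0862 kW

COP = 4.3898, W = 3.0862 kW


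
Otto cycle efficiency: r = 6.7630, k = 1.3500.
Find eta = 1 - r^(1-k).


r^(k-1) = 1.9523
eta = 1 - 1/1.9523 = 0.4878 = 48.7786%

48.7786%


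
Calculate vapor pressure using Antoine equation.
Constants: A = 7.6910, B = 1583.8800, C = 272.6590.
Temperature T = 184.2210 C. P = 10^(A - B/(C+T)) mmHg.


C+T = 456.8800
B/(C+T) = 3.4667
log10(P) = 7.6910 - 3.4667 = 4.2243
P = 10^4.2243 = 16759.8115 mmHg

16759.8115 mmHg


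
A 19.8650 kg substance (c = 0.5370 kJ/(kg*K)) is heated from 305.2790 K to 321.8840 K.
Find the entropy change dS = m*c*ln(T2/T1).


T2/T1 = 1.0544
ln(T2/T1) = 0.0530
dS = 19.8650 * 0.5370 * 0.0530 = 0.5650 kJ/K

0.5650 kJ/K


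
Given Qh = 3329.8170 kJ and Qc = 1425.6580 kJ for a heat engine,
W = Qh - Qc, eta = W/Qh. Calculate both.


W = 3329.8170 - 1425.6580 = 1904.1590 kJ
eta = 1904.1590 / 3329.8170 = 0.5719 = 57.1851%

W = 1904.1590 kJ, eta = 57.1851%


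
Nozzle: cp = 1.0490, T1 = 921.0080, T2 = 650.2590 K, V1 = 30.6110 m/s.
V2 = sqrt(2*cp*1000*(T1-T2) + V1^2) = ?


dT = 270.7490 K
2*cp*1000*dT = 568031.4020
V1^2 = 937.0333
V2 = sqrt(568968.4353) = 754.3000 m/s

754.3000 m/s


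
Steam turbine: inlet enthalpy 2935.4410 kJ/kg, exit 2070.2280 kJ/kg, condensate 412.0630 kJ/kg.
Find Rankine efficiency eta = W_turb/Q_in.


W = 865.2130 kJ/kg
Q_in = 2523.3780 kJ/kg
eta = 0.3429 = 34.2879%

eta = 34.2879%


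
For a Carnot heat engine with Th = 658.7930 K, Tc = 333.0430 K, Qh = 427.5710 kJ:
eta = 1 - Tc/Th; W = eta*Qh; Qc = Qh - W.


eta = 1 - 333.0430/658.7930 = 0.4945
W = 0.4945 * 427.5710 = 211.4188 kJ
Qc = 427.5710 - 211.4188 = 216.1522 kJ

eta = 49.4465%, W = 211.4188 kJ, Qc = 216.1522 kJ


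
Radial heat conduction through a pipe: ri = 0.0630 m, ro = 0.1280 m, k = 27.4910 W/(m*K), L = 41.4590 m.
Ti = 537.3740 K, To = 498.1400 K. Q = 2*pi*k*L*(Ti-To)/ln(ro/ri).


dT = 39.2340 K
ln(ro/ri) = 0.7089
Q = 2*pi*27.4910*41.4590*39.2340 / 0.7089 = 396341.5231 W

396341.5231 W


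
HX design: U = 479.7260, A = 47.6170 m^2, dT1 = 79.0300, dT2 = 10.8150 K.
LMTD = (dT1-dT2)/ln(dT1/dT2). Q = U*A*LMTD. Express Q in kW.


LMTD = 34.2980 K
Q = 479.7260 * 47.6170 * 34.2980 = 783472.3049 W = 783.4723 kW

783.4723 kW


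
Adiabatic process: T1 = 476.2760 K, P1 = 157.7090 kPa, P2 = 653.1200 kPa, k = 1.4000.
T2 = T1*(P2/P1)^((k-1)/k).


(k-1)/k = 0.2857
(P2/P1)^exp = 1.5008
T2 = 476.2760 * 1.5008 = 714.7981 K

714.7981 K


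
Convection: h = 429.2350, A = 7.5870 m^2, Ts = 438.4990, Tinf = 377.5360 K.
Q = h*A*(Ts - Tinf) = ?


dT = 60.9630 K
Q = 429.2350 * 7.5870 * 60.9630 = 198532.4682 W

198532.4682 W


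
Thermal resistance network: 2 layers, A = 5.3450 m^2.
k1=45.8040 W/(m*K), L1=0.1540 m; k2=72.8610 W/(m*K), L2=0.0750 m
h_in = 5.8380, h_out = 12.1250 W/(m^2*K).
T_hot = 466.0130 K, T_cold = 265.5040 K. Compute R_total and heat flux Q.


R_conv_in = 1/(5.8380*5.3450) = 0.0320
R_1 = 0.1540/(45.8040*5.3450) = 0.0006
R_2 = 0.0750/(72.8610*5.3450) = 0.0002
R_conv_out = 1/(12.1250*5.3450) = 0.0154
R_total = 0.0483 K/W
Q = 200.5090 / 0.0483 = 4151.4252 W

R_total = 0.0483 K/W, Q = 4151.4252 W


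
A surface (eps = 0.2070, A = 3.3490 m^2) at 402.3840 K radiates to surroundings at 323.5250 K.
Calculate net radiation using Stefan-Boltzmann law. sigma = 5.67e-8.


T^4 = 2.6216e+10
Tsurr^4 = 1.0955e+10
Q = 0.2070 * 5.67e-8 * 3.3490 * 1.5260e+10 = 599.8349 W

599.8349 W


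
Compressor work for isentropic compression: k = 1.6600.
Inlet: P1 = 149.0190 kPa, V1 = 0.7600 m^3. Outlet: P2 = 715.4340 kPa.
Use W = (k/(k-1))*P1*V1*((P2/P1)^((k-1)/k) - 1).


(k-1)/k = 0.3976
(P2/P1)^exp = 1.8659
W = 2.5152 * 149.0190 * 0.7600 * (1.8659 - 1) = 246.6547 kJ

246.6547 kJ


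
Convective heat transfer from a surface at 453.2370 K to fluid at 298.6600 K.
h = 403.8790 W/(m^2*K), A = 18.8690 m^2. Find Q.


dT = 154.5770 K
Q = 403.8790 * 18.8690 * 154.5770 = 1177999.2965 W

1177999.2965 W


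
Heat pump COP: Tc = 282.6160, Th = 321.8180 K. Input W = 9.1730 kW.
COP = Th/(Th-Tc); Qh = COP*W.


COP = 321.8180 / 39.2020 = 8.2092
Qh = 8.2092 * 9.1730 = 75.3032 kW

COP = 8.2092, Qh = 75.3032 kW


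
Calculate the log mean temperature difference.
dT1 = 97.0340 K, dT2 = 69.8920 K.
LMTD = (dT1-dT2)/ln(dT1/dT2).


dT1/dT2 = 1.3883
ln(dT1/dT2) = 0.3281
LMTD = 27.1420 / 0.3281 = 82.7222 K

82.7222 K


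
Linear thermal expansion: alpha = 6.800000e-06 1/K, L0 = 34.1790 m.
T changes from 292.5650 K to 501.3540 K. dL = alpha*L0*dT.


dT = 208.7890 K
dL = 6.800000e-06 * 34.1790 * 208.7890 = 0.048526 m
L_final = 34.227526 m

dL = 0.048526 m


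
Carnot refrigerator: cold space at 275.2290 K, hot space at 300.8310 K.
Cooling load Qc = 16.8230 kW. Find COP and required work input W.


COP = 275.2290 / 25.6020 = 10.7503
W = 16.8230 / 10.7503 = 1.5649 kW

COP = 10.7503, W = 1.5649 kW


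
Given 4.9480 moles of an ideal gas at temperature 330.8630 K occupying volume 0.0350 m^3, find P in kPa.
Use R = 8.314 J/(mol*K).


P = nRT/V = 4.9480 * 8.314 * 330.8630 / 0.0350
= 13610.9336 / 0.0350 = 388883.8163 Pa = 388.8838 kPa

388.8838 kPa


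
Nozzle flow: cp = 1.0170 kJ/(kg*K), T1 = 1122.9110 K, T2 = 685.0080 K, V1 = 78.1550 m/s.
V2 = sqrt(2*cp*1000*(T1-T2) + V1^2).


dT = 437.9030 K
2*cp*1000*dT = 890694.7020
V1^2 = 6108.2040
V2 = sqrt(896802.9060) = 946.9968 m/s

946.9968 m/s


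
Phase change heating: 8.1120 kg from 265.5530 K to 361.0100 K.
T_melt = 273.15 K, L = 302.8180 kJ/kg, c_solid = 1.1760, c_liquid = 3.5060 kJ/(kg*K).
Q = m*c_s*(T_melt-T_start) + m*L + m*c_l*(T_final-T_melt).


Q1 (sensible, solid) = 8.1120 * 1.1760 * 7.5970 = 72.4732 kJ
Q2 (latent) = 8.1120 * 302.8180 = 2456.4596 kJ
Q3 (sensible, liquid) = 8.1120 * 3.5060 * 87.8600 = 2498.7974 kJ
Q_total = 5027.7302 kJ

5027.7302 kJ


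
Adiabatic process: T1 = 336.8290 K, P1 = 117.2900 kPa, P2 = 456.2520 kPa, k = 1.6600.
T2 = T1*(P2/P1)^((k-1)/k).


(k-1)/k = 0.3976
(P2/P1)^exp = 1.7162
T2 = 336.8290 * 1.7162 = 578.0500 K

578.0500 K


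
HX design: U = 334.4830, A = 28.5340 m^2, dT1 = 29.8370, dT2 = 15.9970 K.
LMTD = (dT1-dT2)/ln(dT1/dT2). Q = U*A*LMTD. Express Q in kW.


LMTD = 22.2027 K
Q = 334.4830 * 28.5340 * 22.2027 = 211905.4888 W = 211.9055 kW

211.9055 kW


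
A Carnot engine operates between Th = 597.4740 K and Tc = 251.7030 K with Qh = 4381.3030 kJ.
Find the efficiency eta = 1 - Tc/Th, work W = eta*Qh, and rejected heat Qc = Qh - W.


eta = 1 - 251.7030/597.4740 = 0.5787
W = 0.5787 * 4381.3030 = 2535.5539 kJ
Qc = 4381.3030 - 2535.5539 = 1845.7491 kJ

eta = 57.8721%, W = 2535.5539 kJ, Qc = 1845.7491 kJ


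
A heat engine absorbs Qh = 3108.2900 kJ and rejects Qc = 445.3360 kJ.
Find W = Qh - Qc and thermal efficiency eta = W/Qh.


W = 3108.2900 - 445.3360 = 2662.9540 kJ
eta = 2662.9540 / 3108.2900 = 0.8567 = 85.6726%

W = 2662.9540 kJ, eta = 85.6726%


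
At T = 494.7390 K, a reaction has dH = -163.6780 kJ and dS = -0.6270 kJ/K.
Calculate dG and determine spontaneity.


T*dS = 494.7390 * -0.6270 = -310.2014 kJ
dG = -163.6780 + 310.2014 = 146.5234 kJ (non-spontaneous)

dG = 146.5234 kJ, non-spontaneous


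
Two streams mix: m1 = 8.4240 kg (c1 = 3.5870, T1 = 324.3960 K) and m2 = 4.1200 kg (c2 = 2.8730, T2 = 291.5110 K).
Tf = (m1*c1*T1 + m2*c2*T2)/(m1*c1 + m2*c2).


num = 13252.7833
den = 42.0536
Tf = 315.1399 K

315.1399 K


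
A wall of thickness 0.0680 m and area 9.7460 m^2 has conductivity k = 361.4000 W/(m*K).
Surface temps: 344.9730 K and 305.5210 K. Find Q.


dT = 39.4520 K
Q = 361.4000 * 9.7460 * 39.4520 / 0.0680 = 2043500.1175 W

2043500.1175 W


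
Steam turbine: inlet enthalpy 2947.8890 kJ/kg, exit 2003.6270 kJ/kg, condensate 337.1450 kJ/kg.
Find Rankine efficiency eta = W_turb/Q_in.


W = 944.2620 kJ/kg
Q_in = 2610.7440 kJ/kg
eta = 0.3617 = 36.1683%

eta = 36.1683%


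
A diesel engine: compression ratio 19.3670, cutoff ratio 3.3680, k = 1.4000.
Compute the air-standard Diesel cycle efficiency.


r^(k-1) = 3.2721
rc^k = 5.4742
eta = 0.5875 = 58.7541%

58.7541%


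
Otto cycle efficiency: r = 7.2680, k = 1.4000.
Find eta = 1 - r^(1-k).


r^(k-1) = 2.2109
eta = 1 - 1/2.2109 = 0.5477 = 54.7692%

54.7692%


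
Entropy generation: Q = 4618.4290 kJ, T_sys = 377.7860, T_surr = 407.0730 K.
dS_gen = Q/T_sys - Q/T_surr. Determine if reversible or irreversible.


dS_sys = 4618.4290/377.7860 = 12.2250 kJ/K
dS_surr = -4618.4290/407.0730 = -11.3455 kJ/K
dS_gen = 12.2250 - 11.3455 = 0.8795 kJ/K (irreversible)

dS_gen = 0.8795 kJ/K, irreversible


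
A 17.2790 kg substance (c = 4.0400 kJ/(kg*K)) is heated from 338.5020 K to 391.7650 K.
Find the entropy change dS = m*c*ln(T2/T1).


T2/T1 = 1.1573
ln(T2/T1) = 0.1461
dS = 17.2790 * 4.0400 * 0.1461 = 10.2011 kJ/K

10.2011 kJ/K


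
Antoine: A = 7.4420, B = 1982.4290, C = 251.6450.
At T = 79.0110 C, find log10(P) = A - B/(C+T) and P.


C+T = 330.6560
B/(C+T) = 5.9954
log10(P) = 7.4420 - 5.9954 = 1.4466
P = 10^1.4466 = 27.9613 mmHg

27.9613 mmHg


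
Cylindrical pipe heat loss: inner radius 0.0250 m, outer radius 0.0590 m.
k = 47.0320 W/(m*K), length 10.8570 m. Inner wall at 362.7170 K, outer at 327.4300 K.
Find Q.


dT = 35.2870 K
ln(ro/ri) = 0.8587
Q = 2*pi*47.0320*10.8570*35.2870 / 0.8587 = 131848.6963 W

131848.6963 W


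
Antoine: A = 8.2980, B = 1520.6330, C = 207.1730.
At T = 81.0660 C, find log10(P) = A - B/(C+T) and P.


C+T = 288.2390
B/(C+T) = 5.2756
log10(P) = 8.2980 - 5.2756 = 3.0224
P = 10^3.0224 = 1052.9368 mmHg

1052.9368 mmHg


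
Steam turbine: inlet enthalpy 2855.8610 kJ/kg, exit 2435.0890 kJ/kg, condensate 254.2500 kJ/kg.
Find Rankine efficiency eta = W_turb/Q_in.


W = 420.7720 kJ/kg
Q_in = 2601.6110 kJ/kg
eta = 0.1617 = 16.1735%

eta = 16.1735%


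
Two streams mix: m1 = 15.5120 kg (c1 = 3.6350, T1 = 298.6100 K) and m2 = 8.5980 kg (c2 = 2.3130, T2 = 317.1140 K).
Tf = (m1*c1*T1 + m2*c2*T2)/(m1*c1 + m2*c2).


num = 23143.9606
den = 76.2733
Tf = 303.4347 K

303.4347 K


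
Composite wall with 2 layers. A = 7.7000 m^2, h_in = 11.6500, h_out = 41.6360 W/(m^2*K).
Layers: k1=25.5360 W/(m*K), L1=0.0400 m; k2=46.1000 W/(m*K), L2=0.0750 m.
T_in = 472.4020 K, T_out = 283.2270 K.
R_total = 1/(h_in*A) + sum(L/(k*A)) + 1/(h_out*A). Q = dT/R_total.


R_conv_in = 1/(11.6500*7.7000) = 0.0111
R_1 = 0.0400/(25.5360*7.7000) = 0.0002
R_2 = 0.0750/(46.1000*7.7000) = 0.0002
R_conv_out = 1/(41.6360*7.7000) = 0.0031
R_total = 0.0147 K/W
Q = 189.1750 / 0.0147 = 12885.2238 W

R_total = 0.0147 K/W, Q = 12885.2238 W


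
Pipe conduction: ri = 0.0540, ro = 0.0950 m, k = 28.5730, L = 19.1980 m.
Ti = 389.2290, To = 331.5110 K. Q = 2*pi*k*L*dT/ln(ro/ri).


dT = 57.7180 K
ln(ro/ri) = 0.5649
Q = 2*pi*28.5730*19.1980*57.7180 / 0.5649 = 352157.4632 W

352157.4632 W


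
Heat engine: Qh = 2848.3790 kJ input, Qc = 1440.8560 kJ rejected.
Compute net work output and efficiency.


W = 2848.3790 - 1440.8560 = 1407.5230 kJ
eta = 1407.5230 / 2848.3790 = 0.4941 = 49.4149%

W = 1407.5230 kJ, eta = 49.4149%


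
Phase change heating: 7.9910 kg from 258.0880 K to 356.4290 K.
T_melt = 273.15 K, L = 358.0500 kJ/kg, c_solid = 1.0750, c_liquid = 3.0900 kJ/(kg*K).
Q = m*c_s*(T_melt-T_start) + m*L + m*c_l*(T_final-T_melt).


Q1 (sensible, solid) = 7.9910 * 1.0750 * 15.0620 = 129.3875 kJ
Q2 (latent) = 7.9910 * 358.0500 = 2861.1775 kJ
Q3 (sensible, liquid) = 7.9910 * 3.0900 * 83.2790 = 2056.3409 kJ
Q_total = 5046.9059 kJ

5046.9059 kJ


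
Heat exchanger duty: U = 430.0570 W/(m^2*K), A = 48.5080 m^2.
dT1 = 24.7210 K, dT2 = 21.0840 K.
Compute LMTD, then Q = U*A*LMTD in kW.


LMTD = 22.8543 K
Q = 430.0570 * 48.5080 * 22.8543 = 476767.9878 W = 476.7680 kW

476.7680 kW


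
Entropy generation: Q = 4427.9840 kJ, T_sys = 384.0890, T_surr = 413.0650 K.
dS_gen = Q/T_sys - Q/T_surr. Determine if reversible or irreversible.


dS_sys = 4427.9840/384.0890 = 11.5285 kJ/K
dS_surr = -4427.9840/413.0650 = -10.7198 kJ/K
dS_gen = 11.5285 - 10.7198 = 0.8087 kJ/K (irreversible)

dS_gen = 0.8087 kJ/K, irreversible


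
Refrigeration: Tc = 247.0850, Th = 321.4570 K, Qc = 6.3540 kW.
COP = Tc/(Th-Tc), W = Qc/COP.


COP = 247.0850 / 74.3720 = 3.3223
W = 6.3540 / 3.3223 = 1.9125 kW

COP = 3.3223, W = 1.9125 kW


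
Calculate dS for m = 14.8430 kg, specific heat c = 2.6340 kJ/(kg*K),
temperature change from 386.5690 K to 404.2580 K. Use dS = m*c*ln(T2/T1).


T2/T1 = 1.0458
ln(T2/T1) = 0.0447
dS = 14.8430 * 2.6340 * 0.0447 = 1.7493 kJ/K

1.7493 kJ/K


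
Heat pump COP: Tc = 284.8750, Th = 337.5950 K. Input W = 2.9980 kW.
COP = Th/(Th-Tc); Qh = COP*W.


COP = 337.5950 / 52.7200 = 6.4035
Qh = 6.4035 * 2.9980 = 19.1978 kW

COP = 6.4035, Qh = 19.1978 kW


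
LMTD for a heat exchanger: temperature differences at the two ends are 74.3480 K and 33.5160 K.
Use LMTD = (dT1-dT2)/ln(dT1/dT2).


dT1/dT2 = 2.2183
ln(dT1/dT2) = 0.7967
LMTD = 40.8320 / 0.7967 = 51.2492 K

51.2492 K


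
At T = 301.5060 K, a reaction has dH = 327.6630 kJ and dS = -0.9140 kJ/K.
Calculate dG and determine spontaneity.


T*dS = 301.5060 * -0.9140 = -275.5765 kJ
dG = 327.6630 + 275.5765 = 603.2395 kJ (non-spontaneous)

dG = 603.2395 kJ, non-spontaneous


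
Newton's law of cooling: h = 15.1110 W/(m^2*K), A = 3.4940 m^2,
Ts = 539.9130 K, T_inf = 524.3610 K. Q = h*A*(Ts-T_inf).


dT = 15.5520 K
Q = 15.1110 * 3.4940 * 15.5520 = 821.1119 W

821.1119 W


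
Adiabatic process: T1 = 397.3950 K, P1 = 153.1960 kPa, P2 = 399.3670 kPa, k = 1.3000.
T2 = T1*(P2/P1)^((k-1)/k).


(k-1)/k = 0.2308
(P2/P1)^exp = 1.2475
T2 = 397.3950 * 1.2475 = 495.7368 K

495.7368 K


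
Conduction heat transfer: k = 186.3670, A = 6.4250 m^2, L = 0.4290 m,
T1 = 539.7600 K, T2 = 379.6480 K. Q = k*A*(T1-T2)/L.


dT = 160.1120 K
Q = 186.3670 * 6.4250 * 160.1120 / 0.4290 = 446898.3349 W

446898.3349 W


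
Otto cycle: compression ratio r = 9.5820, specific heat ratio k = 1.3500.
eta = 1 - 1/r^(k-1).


r^(k-1) = 2.2055
eta = 1 - 1/2.2055 = 0.5466 = 54.6591%

54.6591%


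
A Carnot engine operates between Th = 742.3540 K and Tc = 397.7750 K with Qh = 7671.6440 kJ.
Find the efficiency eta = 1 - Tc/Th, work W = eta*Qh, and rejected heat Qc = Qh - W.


eta = 1 - 397.7750/742.3540 = 0.4642
W = 0.4642 * 7671.6440 = 3560.9526 kJ
Qc = 7671.6440 - 3560.9526 = 4110.6914 kJ

eta = 46.4171%, W = 3560.9526 kJ, Qc = 4110.6914 kJ


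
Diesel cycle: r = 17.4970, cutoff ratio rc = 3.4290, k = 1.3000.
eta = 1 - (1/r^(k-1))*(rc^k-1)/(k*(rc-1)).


r^(k-1) = 2.3599
rc^k = 4.9627
eta = 0.4682 = 46.8221%

46.8221%


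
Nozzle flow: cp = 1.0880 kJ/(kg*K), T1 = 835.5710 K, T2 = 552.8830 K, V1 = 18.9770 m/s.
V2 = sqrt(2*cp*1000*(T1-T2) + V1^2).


dT = 282.6880 K
2*cp*1000*dT = 615129.0880
V1^2 = 360.1265
V2 = sqrt(615489.2145) = 784.5312 m/s

784.5312 m/s


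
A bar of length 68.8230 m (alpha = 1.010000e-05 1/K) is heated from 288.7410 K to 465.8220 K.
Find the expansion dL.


dT = 177.0810 K
dL = 1.010000e-05 * 68.8230 * 177.0810 = 0.123091 m
L_final = 68.946091 m

dL = 0.123091 m


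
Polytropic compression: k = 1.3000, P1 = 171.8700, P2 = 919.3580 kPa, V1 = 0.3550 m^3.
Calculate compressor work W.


(k-1)/k = 0.2308
(P2/P1)^exp = 1.4725
W = 4.3333 * 171.8700 * 0.3550 * (1.4725 - 1) = 124.9352 kJ

124.9352 kJ


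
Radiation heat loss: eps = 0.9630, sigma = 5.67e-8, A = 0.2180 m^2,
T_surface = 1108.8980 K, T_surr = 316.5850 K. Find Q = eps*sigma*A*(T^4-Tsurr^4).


T^4 = 1.5121e+12
Tsurr^4 = 1.0045e+10
Q = 0.9630 * 5.67e-8 * 0.2180 * 1.5020e+12 = 17878.7599 W

17878.7599 W


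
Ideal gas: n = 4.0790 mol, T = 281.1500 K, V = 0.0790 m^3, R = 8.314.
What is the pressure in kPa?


P = nRT/V = 4.0790 * 8.314 * 281.1500 / 0.0790
= 9534.5854 / 0.0790 = 120690.9545 Pa = 120.6910 kPa

120.6910 kPa


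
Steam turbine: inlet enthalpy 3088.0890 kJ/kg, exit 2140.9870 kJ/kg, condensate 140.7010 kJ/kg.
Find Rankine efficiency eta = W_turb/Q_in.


W = 947.1020 kJ/kg
Q_in = 2947.3880 kJ/kg
eta = 0.3213 = 32.1336%

eta = 32.1336%


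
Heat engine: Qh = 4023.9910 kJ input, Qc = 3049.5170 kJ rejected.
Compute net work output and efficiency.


W = 4023.9910 - 3049.5170 = 974.4740 kJ
eta = 974.4740 / 4023.9910 = 0.2422 = 24.2166%

W = 974.4740 kJ, eta = 24.2166%


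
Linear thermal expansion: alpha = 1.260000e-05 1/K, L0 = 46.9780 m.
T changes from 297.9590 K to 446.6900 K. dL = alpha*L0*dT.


dT = 148.7310 K
dL = 1.260000e-05 * 46.9780 * 148.7310 = 0.088037 m
L_final = 47.066037 m

dL = 0.088037 m


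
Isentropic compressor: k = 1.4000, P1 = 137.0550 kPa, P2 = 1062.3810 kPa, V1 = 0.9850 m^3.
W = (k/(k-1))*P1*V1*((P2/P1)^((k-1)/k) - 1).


(k-1)/k = 0.2857
(P2/P1)^exp = 1.7952
W = 3.5000 * 137.0550 * 0.9850 * (1.7952 - 1) = 375.7244 kJ

375.7244 kJ


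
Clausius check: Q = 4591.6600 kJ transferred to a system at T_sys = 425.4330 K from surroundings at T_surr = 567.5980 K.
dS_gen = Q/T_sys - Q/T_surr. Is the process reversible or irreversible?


dS_sys = 4591.6600/425.4330 = 10.7929 kJ/K
dS_surr = -4591.6600/567.5980 = -8.0896 kJ/K
dS_gen = 10.7929 - 8.0896 = 2.7033 kJ/K (irreversible)

dS_gen = 2.7033 kJ/K, irreversible


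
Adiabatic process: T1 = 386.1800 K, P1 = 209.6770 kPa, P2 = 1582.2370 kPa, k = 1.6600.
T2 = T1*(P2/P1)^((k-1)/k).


(k-1)/k = 0.3976
(P2/P1)^exp = 2.2334
T2 = 386.1800 * 2.2334 = 862.5079 K

862.5079 K


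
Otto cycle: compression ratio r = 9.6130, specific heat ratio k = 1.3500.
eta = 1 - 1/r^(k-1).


r^(k-1) = 2.2080
eta = 1 - 1/2.2080 = 0.5471 = 54.7103%

54.7103%


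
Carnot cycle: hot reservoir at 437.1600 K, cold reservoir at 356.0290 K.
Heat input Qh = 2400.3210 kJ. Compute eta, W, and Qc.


eta = 1 - 356.0290/437.1600 = 0.1856
W = 0.1856 * 2400.3210 = 445.4672 kJ
Qc = 2400.3210 - 445.4672 = 1954.8538 kJ

eta = 18.5587%, W = 445.4672 kJ, Qc = 1954.8538 kJ


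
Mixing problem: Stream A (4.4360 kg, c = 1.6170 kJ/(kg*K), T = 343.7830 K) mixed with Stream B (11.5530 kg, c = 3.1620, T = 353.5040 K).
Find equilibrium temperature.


num = 15379.6679
den = 43.7036
Tf = 351.9085 K

351.9085 K


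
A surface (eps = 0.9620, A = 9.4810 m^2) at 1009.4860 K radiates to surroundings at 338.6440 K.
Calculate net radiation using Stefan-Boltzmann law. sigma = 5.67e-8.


T^4 = 1.0385e+12
Tsurr^4 = 1.3151e+10
Q = 0.9620 * 5.67e-8 * 9.4810 * 1.0253e+12 = 530247.2598 W

530247.2598 W


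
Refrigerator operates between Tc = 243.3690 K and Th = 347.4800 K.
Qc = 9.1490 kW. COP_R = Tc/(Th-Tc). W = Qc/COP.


COP = 243.3690 / 104.1110 = 2.3376
W = 9.1490 / 2.3376 = 3.9139 kW

COP = 2.3376, W = 3.9139 kW


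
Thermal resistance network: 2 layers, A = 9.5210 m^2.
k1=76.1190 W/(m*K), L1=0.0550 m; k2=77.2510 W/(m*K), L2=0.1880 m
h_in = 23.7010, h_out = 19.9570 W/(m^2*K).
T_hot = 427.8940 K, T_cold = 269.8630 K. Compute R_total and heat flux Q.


R_conv_in = 1/(23.7010*9.5210) = 0.0044
R_1 = 0.0550/(76.1190*9.5210) = 7.5890e-05
R_2 = 0.1880/(77.2510*9.5210) = 0.0003
R_conv_out = 1/(19.9570*9.5210) = 0.0053
R_total = 0.0100 K/W
Q = 158.0310 / 0.0100 = 15762.3370 W

R_total = 0.0100 K/W, Q = 15762.3370 W


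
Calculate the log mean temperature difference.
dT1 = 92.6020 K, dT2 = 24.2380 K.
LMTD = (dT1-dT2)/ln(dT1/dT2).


dT1/dT2 = 3.8205
ln(dT1/dT2) = 1.3404
LMTD = 68.3640 / 1.3404 = 51.0031 K

51.0031 K


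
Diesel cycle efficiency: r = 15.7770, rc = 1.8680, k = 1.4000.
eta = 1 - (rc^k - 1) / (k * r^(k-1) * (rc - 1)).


r^(k-1) = 3.0145
rc^k = 2.3984
eta = 0.6182 = 61.8245%

61.8245%


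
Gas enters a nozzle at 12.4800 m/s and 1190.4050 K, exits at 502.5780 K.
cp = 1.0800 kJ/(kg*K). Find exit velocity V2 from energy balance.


dT = 687.8270 K
2*cp*1000*dT = 1485706.3200
V1^2 = 155.7504
V2 = sqrt(1485862.0704) = 1218.9594 m/s

1218.9594 m/s


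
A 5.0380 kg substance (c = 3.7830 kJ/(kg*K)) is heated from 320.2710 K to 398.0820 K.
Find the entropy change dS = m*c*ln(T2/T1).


T2/T1 = 1.2430
ln(T2/T1) = 0.2175
dS = 5.0380 * 3.7830 * 0.2175 = 4.1451 kJ/K

4.1451 kJ/K


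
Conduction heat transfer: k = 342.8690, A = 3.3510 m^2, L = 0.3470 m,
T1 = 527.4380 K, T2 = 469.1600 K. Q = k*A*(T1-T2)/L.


dT = 58.2780 K
Q = 342.8690 * 3.3510 * 58.2780 / 0.3470 = 192964.6753 W

192964.6753 W


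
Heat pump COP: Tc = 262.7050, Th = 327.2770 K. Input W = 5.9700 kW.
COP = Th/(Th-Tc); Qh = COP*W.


COP = 327.2770 / 64.5720 = 5.0684
Qh = 5.0684 * 5.9700 = 30.2584 kW

COP = 5.0684, Qh = 30.2584 kW


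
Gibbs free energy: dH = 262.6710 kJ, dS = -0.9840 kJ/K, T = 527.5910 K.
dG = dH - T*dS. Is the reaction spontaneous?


T*dS = 527.5910 * -0.9840 = -519.1495 kJ
dG = 262.6710 + 519.1495 = 781.8205 kJ (non-spontaneous)

dG = 781.8205 kJ, non-spontaneous


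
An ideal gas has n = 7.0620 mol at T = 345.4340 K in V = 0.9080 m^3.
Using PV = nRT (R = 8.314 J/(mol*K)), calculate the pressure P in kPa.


P = nRT/V = 7.0620 * 8.314 * 345.4340 / 0.9080
= 20281.6281 / 0.9080 = 22336.5948 Pa = 22.3366 kPa

22.3366 kPa


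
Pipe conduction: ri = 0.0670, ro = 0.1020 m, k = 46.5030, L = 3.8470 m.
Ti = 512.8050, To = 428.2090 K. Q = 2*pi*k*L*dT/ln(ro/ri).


dT = 84.5960 K
ln(ro/ri) = 0.4203
Q = 2*pi*46.5030*3.8470*84.5960 / 0.4203 = 226252.7832 W

226252.7832 W


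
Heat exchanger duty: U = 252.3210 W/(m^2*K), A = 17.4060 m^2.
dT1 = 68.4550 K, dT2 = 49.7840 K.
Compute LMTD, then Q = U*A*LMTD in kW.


LMTD = 58.6248 K
Q = 252.3210 * 17.4060 * 58.6248 = 257474.2318 W = 257.4742 kW

257.4742 kW


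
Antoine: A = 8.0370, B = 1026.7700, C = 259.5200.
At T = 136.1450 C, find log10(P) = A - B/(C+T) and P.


C+T = 395.6650
B/(C+T) = 2.5950
log10(P) = 8.0370 - 2.5950 = 5.4420
P = 10^5.4420 = 276663.0486 mmHg

276663.0486 mmHg


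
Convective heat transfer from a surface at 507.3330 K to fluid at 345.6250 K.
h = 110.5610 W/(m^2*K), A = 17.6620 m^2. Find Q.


dT = 161.7080 K
Q = 110.5610 * 17.6620 * 161.7080 = 315771.8012 W

315771.8012 W


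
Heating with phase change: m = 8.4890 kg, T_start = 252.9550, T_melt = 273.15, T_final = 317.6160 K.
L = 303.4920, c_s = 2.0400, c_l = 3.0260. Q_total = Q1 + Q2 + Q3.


Q1 (sensible, solid) = 8.4890 * 2.0400 * 20.1950 = 349.7281 kJ
Q2 (latent) = 8.4890 * 303.4920 = 2576.3436 kJ
Q3 (sensible, liquid) = 8.4890 * 3.0260 * 44.4660 = 1142.2299 kJ
Q_total = 4068.3016 kJ

4068.3016 kJ


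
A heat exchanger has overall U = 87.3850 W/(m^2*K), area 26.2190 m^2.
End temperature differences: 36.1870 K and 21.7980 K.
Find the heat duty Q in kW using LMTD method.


LMTD = 28.3873 K
Q = 87.3850 * 26.2190 * 28.3873 = 65039.4711 W = 65.0395 kW

65.0395 kW


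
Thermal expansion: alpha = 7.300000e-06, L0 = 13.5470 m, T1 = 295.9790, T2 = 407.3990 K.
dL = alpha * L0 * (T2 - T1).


dT = 111.4200 K
dL = 7.300000e-06 * 13.5470 * 111.4200 = 0.011019 m
L_final = 13.558019 m

dL = 0.011019 m


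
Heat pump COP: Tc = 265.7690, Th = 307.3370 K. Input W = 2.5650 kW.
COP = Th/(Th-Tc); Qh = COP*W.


COP = 307.3370 / 41.5680 = 7.3936
Qh = 7.3936 * 2.5650 = 18.9646 kW

COP = 7.3936, Qh = 18.9646 kW


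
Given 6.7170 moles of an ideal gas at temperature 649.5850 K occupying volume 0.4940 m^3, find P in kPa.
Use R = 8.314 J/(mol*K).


P = nRT/V = 6.7170 * 8.314 * 649.5850 / 0.4940
= 36276.1640 / 0.4940 = 73433.5303 Pa = 73.4335 kPa

73.4335 kPa


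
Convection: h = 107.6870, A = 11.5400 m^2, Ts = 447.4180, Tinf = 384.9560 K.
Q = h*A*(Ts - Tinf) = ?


dT = 62.4620 K
Q = 107.6870 * 11.5400 * 62.4620 = 77622.0258 W

77622.0258 W


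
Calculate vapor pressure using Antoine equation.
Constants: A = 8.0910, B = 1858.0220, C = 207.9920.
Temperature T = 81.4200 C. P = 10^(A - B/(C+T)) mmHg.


C+T = 289.4120
B/(C+T) = 6.4200
log10(P) = 8.0910 - 6.4200 = 1.6710
P = 10^1.6710 = 46.8825 mmHg

46.8825 mmHg


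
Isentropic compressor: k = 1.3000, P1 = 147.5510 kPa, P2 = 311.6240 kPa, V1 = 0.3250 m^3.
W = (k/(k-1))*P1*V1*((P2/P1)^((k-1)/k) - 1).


(k-1)/k = 0.2308
(P2/P1)^exp = 1.1883
W = 4.3333 * 147.5510 * 0.3250 * (1.1883 - 1) = 39.1301 kJ

39.1301 kJ


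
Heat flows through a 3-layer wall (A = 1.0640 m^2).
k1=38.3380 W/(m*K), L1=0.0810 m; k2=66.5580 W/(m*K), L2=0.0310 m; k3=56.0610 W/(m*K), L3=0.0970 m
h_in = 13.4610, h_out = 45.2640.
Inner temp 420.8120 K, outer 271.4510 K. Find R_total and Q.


R_conv_in = 1/(13.4610*1.0640) = 0.0698
R_1 = 0.0810/(38.3380*1.0640) = 0.0020
R_2 = 0.0310/(66.5580*1.0640) = 0.0004
R_3 = 0.0970/(56.0610*1.0640) = 0.0016
R_conv_out = 1/(45.2640*1.0640) = 0.0208
R_total = 0.0946 K/W
Q = 149.3610 / 0.0946 = 1578.3091 W

R_total = 0.0946 K/W, Q = 1578.3091 W


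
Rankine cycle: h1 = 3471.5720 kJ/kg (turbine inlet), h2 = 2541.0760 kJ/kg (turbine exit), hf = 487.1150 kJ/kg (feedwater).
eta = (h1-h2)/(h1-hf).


W = 930.4960 kJ/kg
Q_in = 2984.4570 kJ/kg
eta = 0.3118 = 31.1781%

eta = 31.1781%


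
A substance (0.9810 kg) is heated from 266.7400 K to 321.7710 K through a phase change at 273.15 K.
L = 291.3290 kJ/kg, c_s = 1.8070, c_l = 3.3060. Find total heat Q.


Q1 (sensible, solid) = 0.9810 * 1.8070 * 6.4100 = 11.3628 kJ
Q2 (latent) = 0.9810 * 291.3290 = 285.7937 kJ
Q3 (sensible, liquid) = 0.9810 * 3.3060 * 48.6210 = 157.6869 kJ
Q_total = 454.8435 kJ

454.8435 kJ


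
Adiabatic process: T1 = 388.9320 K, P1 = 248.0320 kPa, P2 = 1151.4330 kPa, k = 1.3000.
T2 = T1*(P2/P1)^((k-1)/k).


(k-1)/k = 0.2308
(P2/P1)^exp = 1.4252
T2 = 388.9320 * 1.4252 = 554.2870 K

554.2870 K


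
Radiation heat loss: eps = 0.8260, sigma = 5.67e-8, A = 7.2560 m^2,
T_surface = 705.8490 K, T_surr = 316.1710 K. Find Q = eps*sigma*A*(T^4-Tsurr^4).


T^4 = 2.4823e+11
Tsurr^4 = 9.9928e+09
Q = 0.8260 * 5.67e-8 * 7.2560 * 2.3823e+11 = 80958.5217 W

80958.5217 W


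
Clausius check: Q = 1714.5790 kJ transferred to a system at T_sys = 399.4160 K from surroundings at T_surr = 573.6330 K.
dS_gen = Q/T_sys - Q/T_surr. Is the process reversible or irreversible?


dS_sys = 1714.5790/399.4160 = 4.2927 kJ/K
dS_surr = -1714.5790/573.6330 = -2.9890 kJ/K
dS_gen = 4.2927 - 2.9890 = 1.3037 kJ/K (irreversible)

dS_gen = 1.3037 kJ/K, irreversible


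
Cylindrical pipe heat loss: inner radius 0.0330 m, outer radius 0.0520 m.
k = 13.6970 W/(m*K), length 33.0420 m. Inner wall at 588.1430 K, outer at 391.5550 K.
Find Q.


dT = 196.5880 K
ln(ro/ri) = 0.4547
Q = 2*pi*13.6970*33.0420*196.5880 / 0.4547 = 1229331.9474 W

1229331.9474 W


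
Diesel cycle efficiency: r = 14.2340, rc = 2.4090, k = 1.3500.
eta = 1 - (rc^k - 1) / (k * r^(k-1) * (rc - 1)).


r^(k-1) = 2.5332
rc^k = 3.2770
eta = 0.5274 = 52.7438%

52.7438%


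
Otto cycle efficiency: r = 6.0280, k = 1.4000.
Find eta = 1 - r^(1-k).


r^(k-1) = 2.0515
eta = 1 - 1/2.0515 = 0.5125 = 51.2549%

51.2549%


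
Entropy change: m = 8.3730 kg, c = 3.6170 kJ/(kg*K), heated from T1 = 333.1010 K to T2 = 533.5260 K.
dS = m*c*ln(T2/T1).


T2/T1 = 1.6017
ln(T2/T1) = 0.4711
dS = 8.3730 * 3.6170 * 0.4711 = 14.2662 kJ/K

14.2662 kJ/K


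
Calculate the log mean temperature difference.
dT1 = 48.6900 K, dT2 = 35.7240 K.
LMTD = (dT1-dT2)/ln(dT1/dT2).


dT1/dT2 = 1.3629
ln(dT1/dT2) = 0.3097
LMTD = 12.9660 / 0.3097 = 41.8730 K

41.8730 K


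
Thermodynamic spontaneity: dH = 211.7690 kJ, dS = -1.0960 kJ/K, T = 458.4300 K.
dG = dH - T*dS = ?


T*dS = 458.4300 * -1.0960 = -502.4393 kJ
dG = 211.7690 + 502.4393 = 714.2083 kJ (non-spontaneous)

dG = 714.2083 kJ, non-spontaneous


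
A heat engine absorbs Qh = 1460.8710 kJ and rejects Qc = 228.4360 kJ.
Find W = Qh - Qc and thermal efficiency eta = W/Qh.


W = 1460.8710 - 228.4360 = 1232.4350 kJ
eta = 1232.4350 / 1460.8710 = 0.8436 = 84.3630%

W = 1232.4350 kJ, eta = 84.3630%


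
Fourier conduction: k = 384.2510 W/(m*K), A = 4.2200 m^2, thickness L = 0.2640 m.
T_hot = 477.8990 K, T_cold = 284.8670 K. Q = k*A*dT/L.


dT = 193.0320 K
Q = 384.2510 * 4.2200 * 193.0320 / 0.2640 = 1185639.9951 W

1185639.9951 W


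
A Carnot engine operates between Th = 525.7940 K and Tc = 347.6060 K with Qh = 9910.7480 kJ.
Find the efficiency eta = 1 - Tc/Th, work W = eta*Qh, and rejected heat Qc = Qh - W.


eta = 1 - 347.6060/525.7940 = 0.3389
W = 0.3389 * 9910.7480 = 3358.6849 kJ
Qc = 9910.7480 - 3358.6849 = 6552.0631 kJ

eta = 33.8893%, W = 3358.6849 kJ, Qc = 6552.0631 kJ


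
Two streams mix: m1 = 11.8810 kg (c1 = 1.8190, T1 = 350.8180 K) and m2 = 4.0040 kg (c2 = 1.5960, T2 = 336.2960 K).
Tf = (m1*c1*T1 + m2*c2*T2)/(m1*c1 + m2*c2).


num = 9730.7775
den = 28.0019
Tf = 347.5039 K

347.5039 K


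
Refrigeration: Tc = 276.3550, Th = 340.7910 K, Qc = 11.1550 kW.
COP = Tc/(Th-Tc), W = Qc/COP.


COP = 276.3550 / 64.4360 = 4.2888
W = 11.1550 / 4.2888 = 2.6009 kW

COP = 4.2888, W = 2.6009 kW


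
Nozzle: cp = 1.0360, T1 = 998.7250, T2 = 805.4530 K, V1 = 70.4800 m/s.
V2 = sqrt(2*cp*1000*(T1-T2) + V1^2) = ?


dT = 193.2720 K
2*cp*1000*dT = 400459.5840
V1^2 = 4967.4304
V2 = sqrt(405427.0144) = 636.7315 m/s

636.7315 m/s


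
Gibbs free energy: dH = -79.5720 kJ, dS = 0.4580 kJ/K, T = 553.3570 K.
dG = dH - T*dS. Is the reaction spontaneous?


T*dS = 553.3570 * 0.4580 = 253.4375 kJ
dG = -79.5720 - 253.4375 = -333.0095 kJ (spontaneous)

dG = -333.0095 kJ, spontaneous


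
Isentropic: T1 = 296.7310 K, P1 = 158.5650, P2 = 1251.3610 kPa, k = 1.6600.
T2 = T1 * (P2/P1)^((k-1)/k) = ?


(k-1)/k = 0.3976
(P2/P1)^exp = 2.2736
T2 = 296.7310 * 2.2736 = 674.6386 K

674.6386 K


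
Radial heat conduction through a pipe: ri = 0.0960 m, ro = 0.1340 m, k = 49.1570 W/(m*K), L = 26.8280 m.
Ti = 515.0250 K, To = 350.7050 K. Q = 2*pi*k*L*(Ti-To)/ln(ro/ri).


dT = 164.3200 K
ln(ro/ri) = 0.3335
Q = 2*pi*49.1570*26.8280*164.3200 / 0.3335 = 4082808.8958 W

4082808.8958 W


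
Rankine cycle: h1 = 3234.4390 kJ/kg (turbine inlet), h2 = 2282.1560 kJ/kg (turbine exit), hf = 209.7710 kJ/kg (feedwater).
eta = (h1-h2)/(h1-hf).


W = 952.2830 kJ/kg
Q_in = 3024.6680 kJ/kg
eta = 0.3148 = 31.4839%

eta = 31.4839%


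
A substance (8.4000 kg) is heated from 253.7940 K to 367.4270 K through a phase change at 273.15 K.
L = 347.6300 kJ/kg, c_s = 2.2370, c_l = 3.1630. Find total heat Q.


Q1 (sensible, solid) = 8.4000 * 2.2370 * 19.3560 = 363.7147 kJ
Q2 (latent) = 8.4000 * 347.6300 = 2920.0920 kJ
Q3 (sensible, liquid) = 8.4000 * 3.1630 * 94.2770 = 2504.8645 kJ
Q_total = 5788.6712 kJ

5788.6712 kJ


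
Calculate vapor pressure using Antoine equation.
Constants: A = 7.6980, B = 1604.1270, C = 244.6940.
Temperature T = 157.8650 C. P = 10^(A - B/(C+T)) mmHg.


C+T = 402.5590
B/(C+T) = 3.9848
log10(P) = 7.6980 - 3.9848 = 3.7132
P = 10^3.7132 = 5166.2500 mmHg

5166.2500 mmHg


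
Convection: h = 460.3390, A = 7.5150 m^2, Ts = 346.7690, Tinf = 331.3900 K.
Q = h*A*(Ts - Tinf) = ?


dT = 15.3790 K
Q = 460.3390 * 7.5150 * 15.3790 = 53202.8444 W

53202.8444 W


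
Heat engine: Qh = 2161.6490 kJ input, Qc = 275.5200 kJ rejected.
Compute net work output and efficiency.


W = 2161.6490 - 275.5200 = 1886.1290 kJ
eta = 1886.1290 / 2161.6490 = 0.8725 = 87.2542%

W = 1886.1290 kJ, eta = 87.2542%
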